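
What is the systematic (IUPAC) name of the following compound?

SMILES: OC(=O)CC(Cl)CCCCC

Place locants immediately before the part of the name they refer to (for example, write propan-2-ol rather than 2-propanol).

3-chlorooctanoic acid

Counting along the main chain through the –COOH group gives 8 carbons: the parent is octane.
The principal characteristic group is a carboxylic acid (terminal –COOH), named with the suffix -oic acid.
Number the chain so that the carboxylic acid carbon is C-1 by definition.
That gives a chloro group at C-3.
Putting it together: 3-chlorooctanoic acid.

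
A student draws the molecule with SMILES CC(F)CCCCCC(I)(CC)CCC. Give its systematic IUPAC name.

8-ethyl-2-fluoro-8-iodoundecane

The parent chain contains 11 carbons (undecane).
The numbering direction is chosen so that the substituent locant set {2,8,8} is lower than {4,4,10} at the first point of difference.
That gives an ethyl group at C-8; a fluoro group at C-2; an iodo group at C-8.
Substituent prefixes are cited in alphabetical order (multiplying prefixes like di-/tri- are ignored for ordering).
The name is 8-ethyl-2-fluoro-8-iodoundecane.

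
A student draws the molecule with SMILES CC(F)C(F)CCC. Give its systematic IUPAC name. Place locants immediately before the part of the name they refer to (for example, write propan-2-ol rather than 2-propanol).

2,3-difluorohexane

The parent chain contains 6 carbons (hexane).
Number the chain so that the substituent locant set {2,3} is lower than {4,5} at the first point of difference.
With this numbering: fluoro groups at C-2 and C-3.
Assembling the pieces gives 2,3-difluorohexane.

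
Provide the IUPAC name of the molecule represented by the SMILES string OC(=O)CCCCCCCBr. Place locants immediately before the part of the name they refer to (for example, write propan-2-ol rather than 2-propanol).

8-bromooctanoic acid

Counting along the main chain through the –COOH group gives 8 carbons: the parent is octane.
The highest-priority functional group is a carboxylic acid (terminal –COOH), so the name ends in -oic acid.
Choose the numbering such that the carboxylic acid carbon is C-1 by definition.
That gives a bromo group at C-8.
Putting it together: 8-bromooctanoic acid.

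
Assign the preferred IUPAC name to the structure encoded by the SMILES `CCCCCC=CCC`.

non-3-ene

The longest carbon chain that includes the multiple bond has 9 carbons, so the parent hydride is nonane.
The chain contains a C=C double bond, so the unsaturation ending is -ene.
The numbering direction is chosen so that numbering from this end puts the double bond at C-3 rather than C-6.
With this numbering: the double bond between C-3 and C-4.
Assembling the pieces gives non-3-ene.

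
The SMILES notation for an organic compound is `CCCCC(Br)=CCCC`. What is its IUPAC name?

The longest carbon chain that includes the multiple bond has 9 carbons, so the parent hydride is nonane.
A C=C double bond in the chain gives the infix -ene-.
Choose the numbering such that numbering from this end puts the double bond at C-4 rather than C-5.
That gives the double bond between C-4 and C-5; a bromo group at C-5.
Assembling the pieces gives 5-bromonon-4-ene.

5-bromonon-4-ene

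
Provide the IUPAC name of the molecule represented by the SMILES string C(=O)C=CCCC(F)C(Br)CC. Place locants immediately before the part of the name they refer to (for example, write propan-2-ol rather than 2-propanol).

7-bromo-6-fluoronon-2-enal

The longest carbon chain that includes the –CHO group and the multiple bond has 9 carbons, so the parent hydride is nonane.
The highest-priority functional group is an aldehyde (terminal –CHO), so the name ends in -al.
The chain contains a C=C double bond, so the unsaturation ending is -ene.
Choose the numbering such that the aldehyde carbon is C-1 by definition.
With this numbering: the double bond between C-2 and C-3; a bromo group at C-7; a fluoro group at C-6.
The substituents are ordered alphabetically, ignoring any di-/tri- multipliers.
Assembling the pieces gives 7-bromo-6-fluoronon-2-enal.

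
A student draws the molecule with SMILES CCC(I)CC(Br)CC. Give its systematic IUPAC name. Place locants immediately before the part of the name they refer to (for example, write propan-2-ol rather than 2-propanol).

3-bromo-5-iodoheptane

The longest continuous carbon chain has 7 atoms, so the parent hydride is heptane.
The numbering direction is chosen so that the locant sets are identical either way, so the alphabetically earlier bromo substituent takes the lower locant (3 rather than 5).
This places a bromo group at C-3; an iodo group at C-5.
The substituents are ordered alphabetically, ignoring any di-/tri- multipliers.
Putting it together: 3-bromo-5-iodoheptane.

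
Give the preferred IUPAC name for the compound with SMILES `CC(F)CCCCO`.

The longest chain bearing the –OH group is 6 carbons long (hexane).
The principal characteristic group is an alcohol (–OH), named with the suffix -ol.
Number the chain so that numbering from this end puts the hydroxyl group at C-1 rather than C-6.
This places the hydroxyl at C-1; a fluoro group at C-5.
Assembling the pieces gives 5-fluorohexan-1-ol.

5-fluorohexan-1-ol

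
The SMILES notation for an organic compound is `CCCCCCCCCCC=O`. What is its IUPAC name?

undecanal

The longest carbon chain that includes the –CHO group has 11 carbons, so the parent hydride is undecane.
The principal characteristic group is an aldehyde (terminal –CHO), named with the suffix -al.
Choose the numbering such that the aldehyde carbon is C-1 by definition.
Putting it together: undecanal.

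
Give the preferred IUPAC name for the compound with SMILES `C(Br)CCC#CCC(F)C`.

The longest carbon chain that includes the multiple bond has 8 carbons, so the parent hydride is octane.
The chain contains a C≡C triple bond, so the unsaturation ending is -yne.
Number the chain so that the substituent locant set {1,7} is lower than {2,8} at the first point of difference.
With this numbering: the triple bond between C-4 and C-5; a bromo group at C-1; a fluoro group at C-7.
The substituents are ordered alphabetically, ignoring any di-/tri- multipliers.
The name is 1-bromo-7-fluorooct-4-yne.

1-bromo-7-fluorooct-4-yne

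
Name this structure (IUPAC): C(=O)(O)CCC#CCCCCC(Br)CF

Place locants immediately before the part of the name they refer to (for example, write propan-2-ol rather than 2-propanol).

10-bromo-11-fluoroundec-4-ynoic acid

The longest carbon chain that includes the –COOH group and the multiple bond has 11 carbons, so the parent hydride is undecane.
The highest-priority functional group is a carboxylic acid (terminal –COOH), so the name ends in -oic acid.
The chain contains a C≡C triple bond, so the unsaturation ending is -yne.
The numbering direction is chosen so that the carboxylic acid carbon is C-1 by definition.
That gives the triple bond between C-4 and C-5; a bromo group at C-10; a fluoro group at C-11.
Substituent prefixes are cited in alphabetical order (multiplying prefixes like di-/tri- are ignored for ordering).
Putting it together: 10-bromo-11-fluoroundec-4-ynoic acid.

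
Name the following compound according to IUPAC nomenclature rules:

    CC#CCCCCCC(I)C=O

The longest carbon chain that includes the –CHO group and the multiple bond has 10 carbons, so the parent hydride is decane.
The principal characteristic group is an aldehyde (terminal –CHO), named with the suffix -al.
A C≡C triple bond in the chain gives the infix -yne-.
Number the chain so that the aldehyde carbon is C-1 by definition.
With this numbering: the triple bond between C-8 and C-9; an iodo group at C-2.
Assembling the pieces gives 2-iododec-8-ynal.

2-iododec-8-ynal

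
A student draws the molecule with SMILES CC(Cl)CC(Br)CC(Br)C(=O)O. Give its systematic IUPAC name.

2,4-dibromo-6-chloroheptanoic acid

Counting along the main chain through the –COOH group gives 7 carbons: the parent is heptane.
The highest-priority functional group is a carboxylic acid (terminal –COOH), so the name ends in -oic acid.
The numbering direction is chosen so that the carboxylic acid carbon is C-1 by definition.
That gives bromo groups at C-2 and C-4; a chloro group at C-6.
Prefixes are listed alphabetically: bromo, chloro.
The name is 2,4-dibromo-6-chloroheptanoic acid.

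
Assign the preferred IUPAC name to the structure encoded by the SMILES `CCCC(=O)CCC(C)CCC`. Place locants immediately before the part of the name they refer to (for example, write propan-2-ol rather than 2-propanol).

7-methyldecan-4-one

The longest chain bearing the carbonyl is 10 carbons long (decane).
A ketone (C=O on an internal carbon) is the principal characteristic group, giving the suffix -one.
Number the chain so that numbering from this end puts the carbonyl group at C-4 rather than C-7.
With this numbering: the carbonyl at C-4; a methyl group at C-7.
The name is 7-methyldecan-4-one.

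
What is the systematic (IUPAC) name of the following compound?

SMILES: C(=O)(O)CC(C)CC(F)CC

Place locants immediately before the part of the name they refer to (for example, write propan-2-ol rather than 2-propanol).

The longest carbon chain that includes the –COOH group has 7 carbons, so the parent hydride is heptane.
The highest-priority functional group is a carboxylic acid (terminal –COOH), so the name ends in -oic acid.
The numbering direction is chosen so that the carboxylic acid carbon is C-1 by definition.
This places a fluoro group at C-5; a methyl group at C-3.
Prefixes are listed alphabetically: fluoro, methyl.
The name is 5-fluoro-3-methylheptanoic acid.

5-fluoro-3-methylheptanoic acid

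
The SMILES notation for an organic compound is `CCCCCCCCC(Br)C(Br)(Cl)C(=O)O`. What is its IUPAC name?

2,3-dibromo-2-chloroundecanoic acid

The longest chain bearing the –COOH group is 11 carbons long (undecane).
The highest-priority functional group is a carboxylic acid (terminal –COOH), so the name ends in -oic acid.
Number the chain so that the carboxylic acid carbon is C-1 by definition.
With this numbering: bromo groups at C-2 and C-3; a chloro group at C-2.
Prefixes are listed alphabetically: bromo, chloro.
Assembling the pieces gives 2,3-dibromo-2-chloroundecanoic acid.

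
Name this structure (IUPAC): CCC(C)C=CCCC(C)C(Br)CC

9-bromo-3,8-dimethylundec-4-ene

Counting along the main chain through the multiple bond gives 11 carbons: the parent is undecane.
The chain contains a C=C double bond, so the unsaturation ending is -ene.
Number the chain so that numbering from this end puts the double bond at C-4 rather than C-7.
With this numbering: the double bond between C-4 and C-5; a bromo group at C-9; methyl groups at C-3 and C-8.
Substituent prefixes are cited in alphabetical order (multiplying prefixes like di-/tri- are ignored for ordering).
The name is 9-bromo-3,8-dimethylundec-4-ene.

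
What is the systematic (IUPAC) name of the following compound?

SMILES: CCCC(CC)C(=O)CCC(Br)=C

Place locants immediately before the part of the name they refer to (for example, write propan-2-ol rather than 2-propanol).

The longest carbon chain that includes the carbonyl and the multiple bond has 9 carbons, so the parent hydride is nonane.
The highest-priority functional group is a ketone (C=O on an internal carbon), so the name ends in -one.
A C=C double bond in the chain gives the infix -ene-.
The numbering direction is chosen so that numbering from this end puts the double bond at C-1 rather than C-8.
That gives the carbonyl at C-5; the double bond between C-1 and C-2; a bromo group at C-2; an ethyl group at C-6.
The substituents are ordered alphabetically, ignoring any di-/tri- multipliers.
Assembling the pieces gives 2-bromo-6-ethylnon-1-en-5-one.

2-bromo-6-ethylnon-1-en-5-one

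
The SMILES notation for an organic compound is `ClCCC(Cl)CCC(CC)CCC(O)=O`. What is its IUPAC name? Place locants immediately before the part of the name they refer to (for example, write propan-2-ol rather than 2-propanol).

7,9-dichloro-4-ethylnonanoic acid

Counting along the main chain through the –COOH group gives 9 carbons: the parent is nonane.
The highest-priority functional group is a carboxylic acid (terminal –COOH), so the name ends in -oic acid.
Choose the numbering such that the carboxylic acid carbon is C-1 by definition.
That gives chloro groups at C-7 and C-9; an ethyl group at C-4.
Substituent prefixes are cited in alphabetical order (multiplying prefixes like di-/tri- are ignored for ordering).
The name is 7,9-dichloro-4-ethylnonanoic acid.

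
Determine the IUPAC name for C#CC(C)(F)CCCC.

The longest carbon chain that includes the multiple bond has 7 carbons, so the parent hydride is heptane.
The chain contains a C≡C triple bond, so the unsaturation ending is -yne.
Choose the numbering such that numbering from this end puts the triple bond at C-1 rather than C-6.
This places the triple bond between C-1 and C-2; a fluoro group at C-3; a methyl group at C-3.
Substituent prefixes are cited in alphabetical order (multiplying prefixes like di-/tri- are ignored for ordering).
Putting it together: 3-fluoro-3-methylhept-1-yne.

3-fluoro-3-methylhept-1-yne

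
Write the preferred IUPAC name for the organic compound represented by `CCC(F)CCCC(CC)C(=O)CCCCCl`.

1-chloro-6-ethyl-10-fluorododecan-5-one

Counting along the main chain through the carbonyl gives 12 carbons: the parent is dodecane.
The highest-priority functional group is a ketone (C=O on an internal carbon), so the name ends in -one.
The numbering direction is chosen so that numbering from this end puts the carbonyl group at C-5 rather than C-8.
That gives the carbonyl at C-5; a chloro group at C-1; an ethyl group at C-6; a fluoro group at C-10.
Substituent prefixes are cited in alphabetical order (multiplying prefixes like di-/tri- are ignored for ordering).
Assembling the pieces gives 1-chloro-6-ethyl-10-fluorododecan-5-one.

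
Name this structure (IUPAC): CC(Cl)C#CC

4-chloropent-2-yne

Counting along the main chain through the multiple bond gives 5 carbons: the parent is pentane.
A C≡C triple bond in the chain gives the infix -yne-.
The numbering direction is chosen so that numbering from this end puts the triple bond at C-2 rather than C-3.
This places the triple bond between C-2 and C-3; a chloro group at C-4.
Putting it together: 4-chloropent-2-yne.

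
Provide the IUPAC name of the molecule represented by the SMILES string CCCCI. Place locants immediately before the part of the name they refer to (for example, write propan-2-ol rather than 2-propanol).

1-iodobutane

The parent chain contains 4 carbons (butane).
The numbering direction is chosen so that the substituent locant set {1} is lower than {4} at the first point of difference.
This places an iodo group at C-1.
The name is 1-iodobutane.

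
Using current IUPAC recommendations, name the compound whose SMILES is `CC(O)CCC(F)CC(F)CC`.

Counting along the main chain through the –OH group gives 9 carbons: the parent is nonane.
The highest-priority functional group is an alcohol (–OH), so the name ends in -ol.
Choose the numbering such that numbering from this end puts the hydroxyl group at C-2 rather than C-8.
That gives the hydroxyl at C-2; fluoro groups at C-5 and C-7.
Putting it together: 5,7-difluorononan-2-ol.

5,7-difluorononan-2-ol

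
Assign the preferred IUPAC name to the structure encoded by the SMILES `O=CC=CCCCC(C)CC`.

7-methylnon-2-enal

The longest carbon chain that includes the –CHO group and the multiple bond has 9 carbons, so the parent hydride is nonane.
An aldehyde (terminal –CHO) is the principal characteristic group, giving the suffix -al.
A C=C double bond in the chain gives the infix -ene-.
Number the chain so that the aldehyde carbon is C-1 by definition.
That gives the double bond between C-2 and C-3; a methyl group at C-7.
The name is 7-methylnon-2-enal.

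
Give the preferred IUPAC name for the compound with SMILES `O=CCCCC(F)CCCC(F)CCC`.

5,9-difluorododecanal

The longest chain bearing the –CHO group is 12 carbons long (dodecane).
The highest-priority functional group is an aldehyde (terminal –CHO), so the name ends in -al.
The numbering direction is chosen so that the aldehyde carbon is C-1 by definition.
With this numbering: fluoro groups at C-5 and C-9.
Putting it together: 5,9-difluorododecanal.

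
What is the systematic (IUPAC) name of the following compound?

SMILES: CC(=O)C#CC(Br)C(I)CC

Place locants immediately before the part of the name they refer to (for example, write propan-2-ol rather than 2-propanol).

The longest chain bearing the carbonyl and the multiple bond is 8 carbons long (octane).
The highest-priority functional group is a ketone (C=O on an internal carbon), so the name ends in -one.
A C≡C triple bond in the chain gives the infix -yne-.
The numbering direction is chosen so that numbering from this end puts the carbonyl group at C-2 rather than C-7.
With this numbering: the carbonyl at C-2; the triple bond between C-3 and C-4; a bromo group at C-5; an iodo group at C-6.
The substituents are ordered alphabetically, ignoring any di-/tri- multipliers.
The name is 5-bromo-6-iodooct-3-yn-2-one.

5-bromo-6-iodooct-3-yn-2-one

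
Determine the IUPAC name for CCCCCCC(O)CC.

nonan-3-ol

Counting along the main chain through the –OH group gives 9 carbons: the parent is nonane.
The highest-priority functional group is an alcohol (–OH), so the name ends in -ol.
Number the chain so that numbering from this end puts the hydroxyl group at C-3 rather than C-7.
That gives the hydroxyl at C-3.
The name is nonan-3-ol.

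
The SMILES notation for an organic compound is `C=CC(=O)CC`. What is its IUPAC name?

The longest carbon chain that includes the carbonyl and the multiple bond has 5 carbons, so the parent hydride is pentane.
The highest-priority functional group is a ketone (C=O on an internal carbon), so the name ends in -one.
There is one C=C double bond, indicated by the ending -ene.
The numbering direction is chosen so that numbering from this end puts the double bond at C-1 rather than C-4.
With this numbering: the carbonyl at C-3; the double bond between C-1 and C-2.
The name is pent-1-en-3-one.

pent-1-en-3-one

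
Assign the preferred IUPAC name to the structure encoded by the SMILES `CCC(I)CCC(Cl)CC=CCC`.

Counting along the main chain through the multiple bond gives 11 carbons: the parent is undecane.
A C=C double bond in the chain gives the infix -ene-.
Number the chain so that numbering from this end puts the double bond at C-3 rather than C-8.
This places the double bond between C-3 and C-4; a chloro group at C-6; an iodo group at C-9.
Prefixes are listed alphabetically: chloro, iodo.
Putting it together: 6-chloro-9-iodoundec-3-ene.

6-chloro-9-iodoundec-3-ene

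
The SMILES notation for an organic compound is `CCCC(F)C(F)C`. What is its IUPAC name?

2,3-difluorohexane

The longest carbon chain is 6 atoms: the parent is hexane.
Choose the numbering such that the substituent locant set {2,3} is lower than {4,5} at the first point of difference.
With this numbering: fluoro groups at C-2 and C-3.
The name is 2,3-difluorohexane.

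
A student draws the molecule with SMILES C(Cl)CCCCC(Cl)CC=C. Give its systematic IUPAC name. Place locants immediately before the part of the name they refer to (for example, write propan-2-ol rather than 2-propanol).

Counting along the main chain through the multiple bond gives 9 carbons: the parent is nonane.
The chain contains a C=C double bond, so the unsaturation ending is -ene.
The numbering direction is chosen so that numbering from this end puts the double bond at C-1 rather than C-8.
That gives the double bond between C-1 and C-2; chloro groups at C-4 and C-9.
Assembling the pieces gives 4,9-dichloronon-1-ene.

4,9-dichloronon-1-ene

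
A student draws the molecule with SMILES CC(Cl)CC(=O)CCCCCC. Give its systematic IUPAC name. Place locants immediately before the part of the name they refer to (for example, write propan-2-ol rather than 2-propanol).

The longest carbon chain that includes the carbonyl has 10 carbons, so the parent hydride is decane.
A ketone (C=O on an internal carbon) is the principal characteristic group, giving the suffix -one.
The numbering direction is chosen so that numbering from this end puts the carbonyl group at C-4 rather than C-7.
This places the carbonyl at C-4; a chloro group at C-2.
The name is 2-chlorodecan-4-one.

2-chlorodecan-4-one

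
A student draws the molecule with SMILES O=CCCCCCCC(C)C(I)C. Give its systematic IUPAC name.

9-iodo-8-methyldecanal

The longest chain bearing the –CHO group is 10 carbons long (decane).
The principal characteristic group is an aldehyde (terminal –CHO), named with the suffix -al.
The numbering direction is chosen so that the aldehyde carbon is C-1 by definition.
That gives an iodo group at C-9; a methyl group at C-8.
Substituent prefixes are cited in alphabetical order (multiplying prefixes like di-/tri- are ignored for ordering).
Assembling the pieces gives 9-iodo-8-methyldecanal.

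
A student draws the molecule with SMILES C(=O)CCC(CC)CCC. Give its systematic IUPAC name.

Counting along the main chain through the –CHO group gives 7 carbons: the parent is heptane.
An aldehyde (terminal –CHO) is the principal characteristic group, giving the suffix -al.
The numbering direction is chosen so that the aldehyde carbon is C-1 by definition.
This places an ethyl group at C-4.
Assembling the pieces gives 4-ethylheptanal.

4-ethylheptanal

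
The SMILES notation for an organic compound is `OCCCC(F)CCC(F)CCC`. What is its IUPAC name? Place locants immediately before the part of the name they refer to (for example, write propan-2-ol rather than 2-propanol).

Counting along the main chain through the –OH group gives 10 carbons: the parent is decane.
The principal characteristic group is an alcohol (–OH), named with the suffix -ol.
Number the chain so that numbering from this end puts the hydroxyl group at C-1 rather than C-10.
This places the hydroxyl at C-1; fluoro groups at C-4 and C-7.
The name is 4,7-difluorodecan-1-ol.

4,7-difluorodecan-1-ol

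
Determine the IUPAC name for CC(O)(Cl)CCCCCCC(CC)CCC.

Counting along the main chain through the –OH group gives 12 carbons: the parent is dodecane.
The highest-priority functional group is an alcohol (–OH), so the name ends in -ol.
The numbering direction is chosen so that numbering from this end puts the hydroxyl group at C-2 rather than C-11.
That gives the hydroxyl at C-2; a chloro group at C-2; an ethyl group at C-9.
Substituent prefixes are cited in alphabetical order (multiplying prefixes like di-/tri- are ignored for ordering).
Putting it together: 2-chloro-9-ethyldodecan-2-ol.

2-chloro-9-ethyldodecan-2-ol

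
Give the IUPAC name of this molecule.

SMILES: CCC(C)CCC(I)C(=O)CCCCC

7-iodo-10-methyldodecan-6-one

The longest chain bearing the carbonyl is 12 carbons long (dodecane).
The principal characteristic group is a ketone (C=O on an internal carbon), named with the suffix -one.
Choose the numbering such that numbering from this end puts the carbonyl group at C-6 rather than C-7.
That gives the carbonyl at C-6; an iodo group at C-7; a methyl group at C-10.
The substituents are ordered alphabetically, ignoring any di-/tri- multipliers.
Putting it together: 7-iodo-10-methyldodecan-6-one.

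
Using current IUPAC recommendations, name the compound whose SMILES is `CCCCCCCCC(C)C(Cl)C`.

The parent chain contains 11 carbons (undecane).
The numbering direction is chosen so that the substituent locant set {2,3} is lower than {9,10} at the first point of difference.
With this numbering: a chloro group at C-2; a methyl group at C-3.
The substituents are ordered alphabetically, ignoring any di-/tri- multipliers.
The name is 2-chloro-3-methylundecane.

2-chloro-3-methylundecane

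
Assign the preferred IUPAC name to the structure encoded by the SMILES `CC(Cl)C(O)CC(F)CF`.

2-chloro-5,6-difluorohexan-3-ol

The longest chain bearing the –OH group is 6 carbons long (hexane).
The principal characteristic group is an alcohol (–OH), named with the suffix -ol.
Choose the numbering such that numbering from this end puts the hydroxyl group at C-3 rather than C-4.
This places the hydroxyl at C-3; a chloro group at C-2; fluoro groups at C-5 and C-6.
Substituent prefixes are cited in alphabetical order (multiplying prefixes like di-/tri- are ignored for ordering).
Assembling the pieces gives 2-chloro-5,6-difluorohexan-3-ol.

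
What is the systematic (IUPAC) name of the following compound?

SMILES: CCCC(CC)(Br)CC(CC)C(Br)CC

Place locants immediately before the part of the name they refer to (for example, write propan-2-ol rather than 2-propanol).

3,6-dibromo-4,6-diethylnonane

The parent chain contains 9 carbons (nonane).
The numbering direction is chosen so that the substituent locant set {3,4,6,6} is lower than {4,4,6,7} at the first point of difference.
This places bromo groups at C-3 and C-6; ethyl groups at C-4 and C-6.
Substituent prefixes are cited in alphabetical order (multiplying prefixes like di-/tri- are ignored for ordering).
Assembling the pieces gives 3,6-dibromo-4,6-diethylnonane.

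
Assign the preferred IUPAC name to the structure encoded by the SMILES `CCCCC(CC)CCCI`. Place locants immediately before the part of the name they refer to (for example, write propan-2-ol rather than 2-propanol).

The longest continuous carbon chain has 8 atoms, so the parent hydride is octane.
Choose the numbering such that the substituent locant set {1,4} is lower than {5,8} at the first point of difference.
With this numbering: an ethyl group at C-4; an iodo group at C-1.
Prefixes are listed alphabetically: ethyl, iodo.
Putting it together: 4-ethyl-1-iodooctane.

4-ethyl-1-iodooctane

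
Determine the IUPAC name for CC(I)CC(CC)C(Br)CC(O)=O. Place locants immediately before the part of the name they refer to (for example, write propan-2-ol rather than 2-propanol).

3-bromo-4-ethyl-6-iodoheptanoic acid

The longest carbon chain that includes the –COOH group has 7 carbons, so the parent hydride is heptane.
The highest-priority functional group is a carboxylic acid (terminal –COOH), so the name ends in -oic acid.
Choose the numbering such that the carboxylic acid carbon is C-1 by definition.
This places a bromo group at C-3; an ethyl group at C-4; an iodo group at C-6.
Substituent prefixes are cited in alphabetical order (multiplying prefixes like di-/tri- are ignored for ordering).
Putting it together: 3-bromo-4-ethyl-6-iodoheptanoic acid.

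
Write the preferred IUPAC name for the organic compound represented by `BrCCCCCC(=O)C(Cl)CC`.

9-bromo-3-chlorononan-4-one

The longest chain bearing the carbonyl is 9 carbons long (nonane).
A ketone (C=O on an internal carbon) is the principal characteristic group, giving the suffix -one.
Choose the numbering such that numbering from this end puts the carbonyl group at C-4 rather than C-6.
This places the carbonyl at C-4; a bromo group at C-9; a chloro group at C-3.
Substituent prefixes are cited in alphabetical order (multiplying prefixes like di-/tri- are ignored for ordering).
Putting it together: 9-bromo-3-chlorononan-4-one.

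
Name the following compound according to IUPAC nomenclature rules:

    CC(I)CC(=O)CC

5-iodohexan-3-one

The longest chain bearing the carbonyl is 6 carbons long (hexane).
A ketone (C=O on an internal carbon) is the principal characteristic group, giving the suffix -one.
Number the chain so that numbering from this end puts the carbonyl group at C-3 rather than C-4.
With this numbering: the carbonyl at C-3; an iodo group at C-5.
Assembling the pieces gives 5-iodohexan-3-one.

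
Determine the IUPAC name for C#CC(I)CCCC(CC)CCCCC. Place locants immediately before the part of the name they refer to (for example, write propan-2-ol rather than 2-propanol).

7-ethyl-3-iodododec-1-yne

The longest carbon chain that includes the multiple bond has 12 carbons, so the parent hydride is dodecane.
There is one C≡C triple bond, indicated by the ending -yne.
Number the chain so that numbering from this end puts the triple bond at C-1 rather than C-11.
With this numbering: the triple bond between C-1 and C-2; an ethyl group at C-7; an iodo group at C-3.
Prefixes are listed alphabetically: ethyl, iodo.
Assembling the pieces gives 7-ethyl-3-iodododec-1-yne.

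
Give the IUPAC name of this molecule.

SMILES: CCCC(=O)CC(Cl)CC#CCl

6,9-dichloronon-8-yn-4-one

The longest carbon chain that includes the carbonyl and the multiple bond has 9 carbons, so the parent hydride is nonane.
A ketone (C=O on an internal carbon) is the principal characteristic group, giving the suffix -one.
A C≡C triple bond in the chain gives the infix -yne-.
The numbering direction is chosen so that numbering from this end puts the carbonyl group at C-4 rather than C-6.
With this numbering: the carbonyl at C-4; the triple bond between C-8 and C-9; chloro groups at C-6 and C-9.
Assembling the pieces gives 6,9-dichloronon-8-yn-4-one.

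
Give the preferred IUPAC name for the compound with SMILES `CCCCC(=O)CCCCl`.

Counting along the main chain through the carbonyl gives 8 carbons: the parent is octane.
The principal characteristic group is a ketone (C=O on an internal carbon), named with the suffix -one.
Choose the numbering such that numbering from this end puts the carbonyl group at C-4 rather than C-5.
With this numbering: the carbonyl at C-4; a chloro group at C-1.
The name is 1-chlorooctan-4-one.

1-chlorooctan-4-one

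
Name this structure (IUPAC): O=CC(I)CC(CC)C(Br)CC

5-bromo-4-ethyl-2-iodoheptanal

The longest chain bearing the –CHO group is 7 carbons long (heptane).
The highest-priority functional group is an aldehyde (terminal –CHO), so the name ends in -al.
Number the chain so that the aldehyde carbon is C-1 by definition.
That gives a bromo group at C-5; an ethyl group at C-4; an iodo group at C-2.
Substituent prefixes are cited in alphabetical order (multiplying prefixes like di-/tri- are ignored for ordering).
Assembling the pieces gives 5-bromo-4-ethyl-2-iodoheptanal.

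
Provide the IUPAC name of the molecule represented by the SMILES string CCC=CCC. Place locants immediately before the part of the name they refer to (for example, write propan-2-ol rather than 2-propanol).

Counting along the main chain through the multiple bond gives 6 carbons: the parent is hexane.
The chain contains a C=C double bond, so the unsaturation ending is -ene.
Both numbering directions give the same locant set; either may be used.
That gives the double bond between C-3 and C-4.
Assembling the pieces gives hex-3-ene.

hex-3-ene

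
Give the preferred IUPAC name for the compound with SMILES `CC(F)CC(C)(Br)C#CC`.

4-bromo-6-fluoro-4-methylhept-2-yne

The longest carbon chain that includes the multiple bond has 7 carbons, so the parent hydride is heptane.
There is one C≡C triple bond, indicated by the ending -yne.
Number the chain so that numbering from this end puts the triple bond at C-2 rather than C-5.
With this numbering: the triple bond between C-2 and C-3; a bromo group at C-4; a fluoro group at C-6; a methyl group at C-4.
Prefixes are listed alphabetically: bromo, fluoro, methyl.
Assembling the pieces gives 4-bromo-6-fluoro-4-methylhept-2-yne.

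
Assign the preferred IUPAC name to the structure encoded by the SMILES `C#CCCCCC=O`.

hept-6-ynal

The longest chain bearing the –CHO group and the multiple bond is 7 carbons long (heptane).
The principal characteristic group is an aldehyde (terminal –CHO), named with the suffix -al.
There is one C≡C triple bond, indicated by the ending -yne.
Choose the numbering such that the aldehyde carbon is C-1 by definition.
With this numbering: the triple bond between C-6 and C-7.
Assembling the pieces gives hept-6-ynal.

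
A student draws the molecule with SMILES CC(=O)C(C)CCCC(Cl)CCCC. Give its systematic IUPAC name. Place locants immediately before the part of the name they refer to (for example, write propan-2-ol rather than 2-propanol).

7-chloro-3-methylundecan-2-one

The longest carbon chain that includes the carbonyl has 11 carbons, so the parent hydride is undecane.
A ketone (C=O on an internal carbon) is the principal characteristic group, giving the suffix -one.
The numbering direction is chosen so that numbering from this end puts the carbonyl group at C-2 rather than C-10.
With this numbering: the carbonyl at C-2; a chloro group at C-7; a methyl group at C-3.
Substituent prefixes are cited in alphabetical order (multiplying prefixes like di-/tri- are ignored for ordering).
Assembling the pieces gives 7-chloro-3-methylundecan-2-one.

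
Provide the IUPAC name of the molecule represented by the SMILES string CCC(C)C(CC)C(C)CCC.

The parent chain contains 8 carbons (octane).
The numbering direction is chosen so that the substituent locant set {3,4,5} is lower than {4,5,6} at the first point of difference.
With this numbering: an ethyl group at C-4; methyl groups at C-3 and C-5.
Prefixes are listed alphabetically: ethyl, methyl.
Assembling the pieces gives 4-ethyl-3,5-dimethyloctane.

4-ethyl-3,5-dimethyloctane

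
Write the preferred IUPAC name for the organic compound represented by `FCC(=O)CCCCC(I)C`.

The longest carbon chain that includes the carbonyl has 8 carbons, so the parent hydride is octane.
The highest-priority functional group is a ketone (C=O on an internal carbon), so the name ends in -one.
Choose the numbering such that numbering from this end puts the carbonyl group at C-2 rather than C-7.
With this numbering: the carbonyl at C-2; a fluoro group at C-1; an iodo group at C-7.
Prefixes are listed alphabetically: fluoro, iodo.
Putting it together: 1-fluoro-7-iodooctan-2-one.

1-fluoro-7-iodooctan-2-one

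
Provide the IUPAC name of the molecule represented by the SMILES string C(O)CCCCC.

The longest carbon chain that includes the –OH group has 6 carbons, so the parent hydride is hexane.
An alcohol (–OH) is the principal characteristic group, giving the suffix -ol.
The numbering direction is chosen so that numbering from this end puts the hydroxyl group at C-1 rather than C-6.
With this numbering: the hydroxyl at C-1.
Putting it together: hexan-1-ol.

hexan-1-ol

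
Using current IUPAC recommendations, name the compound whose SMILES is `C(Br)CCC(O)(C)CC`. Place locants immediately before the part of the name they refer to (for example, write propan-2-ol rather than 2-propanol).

The longest chain bearing the –OH group is 6 carbons long (hexane).
The highest-priority functional group is an alcohol (–OH), so the name ends in -ol.
Choose the numbering such that numbering from this end puts the hydroxyl group at C-3 rather than C-4.
With this numbering: the hydroxyl at C-3; a bromo group at C-6; a methyl group at C-3.
The substituents are ordered alphabetically, ignoring any di-/tri- multipliers.
Assembling the pieces gives 6-bromo-3-methylhexan-3-ol.

6-bromo-3-methylhexan-3-ol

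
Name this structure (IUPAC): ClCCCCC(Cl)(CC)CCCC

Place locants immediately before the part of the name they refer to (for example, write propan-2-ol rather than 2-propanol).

The longest continuous carbon chain has 9 atoms, so the parent hydride is nonane.
Number the chain so that the substituent locant set {1,5,5} is lower than {5,5,9} at the first point of difference.
This places chloro groups at C-1 and C-5; an ethyl group at C-5.
The substituents are ordered alphabetically, ignoring any di-/tri- multipliers.
Assembling the pieces gives 1,5-dichloro-5-ethylnonane.

1,5-dichloro-5-ethylnonane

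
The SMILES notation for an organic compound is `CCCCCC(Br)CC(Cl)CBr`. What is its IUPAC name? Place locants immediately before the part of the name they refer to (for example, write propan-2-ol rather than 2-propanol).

The longest continuous carbon chain has 9 atoms, so the parent hydride is nonane.
Number the chain so that the substituent locant set {1,2,4} is lower than {6,8,9} at the first point of difference.
That gives bromo groups at C-1 and C-4; a chloro group at C-2.
The substituents are ordered alphabetically, ignoring any di-/tri- multipliers.
The name is 1,4-dibromo-2-chlorononane.

1,4-dibromo-2-chlorononane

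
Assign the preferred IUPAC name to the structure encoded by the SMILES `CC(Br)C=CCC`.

2-bromohex-3-ene

The longest carbon chain that includes the multiple bond has 6 carbons, so the parent hydride is hexane.
The chain contains a C=C double bond, so the unsaturation ending is -ene.
Choose the numbering such that the substituent locant set {2} is lower than {5} at the first point of difference.
That gives the double bond between C-3 and C-4; a bromo group at C-2.
Putting it together: 2-bromohex-3-ene.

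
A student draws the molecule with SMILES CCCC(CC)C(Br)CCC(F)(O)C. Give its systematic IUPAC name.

5-bromo-6-ethyl-2-fluorononan-2-ol

The longest chain bearing the –OH group is 9 carbons long (nonane).
The principal characteristic group is an alcohol (–OH), named with the suffix -ol.
Number the chain so that numbering from this end puts the hydroxyl group at C-2 rather than C-8.
With this numbering: the hydroxyl at C-2; a bromo group at C-5; an ethyl group at C-6; a fluoro group at C-2.
The substituents are ordered alphabetically, ignoring any di-/tri- multipliers.
The name is 5-bromo-6-ethyl-2-fluorononan-2-ol.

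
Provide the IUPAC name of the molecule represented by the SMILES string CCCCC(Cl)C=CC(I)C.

Counting along the main chain through the multiple bond gives 9 carbons: the parent is nonane.
The chain contains a C=C double bond, so the unsaturation ending is -ene.
Choose the numbering such that numbering from this end puts the double bond at C-3 rather than C-6.
That gives the double bond between C-3 and C-4; a chloro group at C-5; an iodo group at C-2.
Prefixes are listed alphabetically: chloro, iodo.
Assembling the pieces gives 5-chloro-2-iodonon-3-ene.

5-chloro-2-iodonon-3-ene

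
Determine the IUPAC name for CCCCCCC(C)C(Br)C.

2-bromo-3-methylnonane

The longest continuous carbon chain has 9 atoms, so the parent hydride is nonane.
Number the chain so that the substituent locant set {2,3} is lower than {7,8} at the first point of difference.
This places a bromo group at C-2; a methyl group at C-3.
Substituent prefixes are cited in alphabetical order (multiplying prefixes like di-/tri- are ignored for ordering).
Assembling the pieces gives 2-bromo-3-methylnonane.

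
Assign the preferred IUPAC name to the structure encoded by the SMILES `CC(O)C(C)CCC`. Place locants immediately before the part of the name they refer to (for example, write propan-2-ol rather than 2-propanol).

3-methylhexan-2-ol

Counting along the main chain through the –OH group gives 6 carbons: the parent is hexane.
The principal characteristic group is an alcohol (–OH), named with the suffix -ol.
Number the chain so that numbering from this end puts the hydroxyl group at C-2 rather than C-5.
With this numbering: the hydroxyl at C-2; a methyl group at C-3.
Putting it together: 3-methylhexan-2-ol.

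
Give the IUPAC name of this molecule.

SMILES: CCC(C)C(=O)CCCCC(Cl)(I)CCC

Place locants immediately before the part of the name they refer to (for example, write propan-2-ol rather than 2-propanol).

9-chloro-9-iodo-3-methyldodecan-4-one

Counting along the main chain through the carbonyl gives 12 carbons: the parent is dodecane.
The highest-priority functional group is a ketone (C=O on an internal carbon), so the name ends in -one.
The numbering direction is chosen so that numbering from this end puts the carbonyl group at C-4 rather than C-9.
This places the carbonyl at C-4; a chloro group at C-9; an iodo group at C-9; a methyl group at C-3.
Substituent prefixes are cited in alphabetical order (multiplying prefixes like di-/tri- are ignored for ordering).
Putting it together: 9-chloro-9-iodo-3-methyldodecan-4-one.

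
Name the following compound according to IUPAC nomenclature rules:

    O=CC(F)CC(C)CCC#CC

The longest carbon chain that includes the –CHO group and the multiple bond has 9 carbons, so the parent hydride is nonane.
The principal characteristic group is an aldehyde (terminal –CHO), named with the suffix -al.
A C≡C triple bond in the chain gives the infix -yne-.
Choose the numbering such that the aldehyde carbon is C-1 by definition.
That gives the triple bond between C-7 and C-8; a fluoro group at C-2; a methyl group at C-4.
Substituent prefixes are cited in alphabetical order (multiplying prefixes like di-/tri- are ignored for ordering).
The name is 2-fluoro-4-methylnon-7-ynal.

2-fluoro-4-methylnon-7-ynal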